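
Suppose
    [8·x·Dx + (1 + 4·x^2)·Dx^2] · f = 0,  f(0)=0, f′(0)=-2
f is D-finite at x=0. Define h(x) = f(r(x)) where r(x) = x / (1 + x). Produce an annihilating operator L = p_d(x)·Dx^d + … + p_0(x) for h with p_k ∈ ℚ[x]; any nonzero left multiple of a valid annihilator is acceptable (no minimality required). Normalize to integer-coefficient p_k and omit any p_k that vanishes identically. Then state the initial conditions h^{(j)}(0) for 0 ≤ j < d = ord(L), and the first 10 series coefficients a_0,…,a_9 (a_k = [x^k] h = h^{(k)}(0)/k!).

f: a_k = 0, -2, 0, 8/3, 0, -32/5, 0, 128/7, 0, -512/9, …
Substitute x→r, Dx→(1/r')Dx; clear ⇒ L₀.
L = (2 + 10·x)·Dx + (1 + 2·x + 5·x^2)·Dx^2  (order 2).
h: a_k = 0, -2, 2, 2/3, -6, 38/5, 22/3, -278/7, 42, 718/9, …
ICs: h(0) = 0, h′(0) = -2.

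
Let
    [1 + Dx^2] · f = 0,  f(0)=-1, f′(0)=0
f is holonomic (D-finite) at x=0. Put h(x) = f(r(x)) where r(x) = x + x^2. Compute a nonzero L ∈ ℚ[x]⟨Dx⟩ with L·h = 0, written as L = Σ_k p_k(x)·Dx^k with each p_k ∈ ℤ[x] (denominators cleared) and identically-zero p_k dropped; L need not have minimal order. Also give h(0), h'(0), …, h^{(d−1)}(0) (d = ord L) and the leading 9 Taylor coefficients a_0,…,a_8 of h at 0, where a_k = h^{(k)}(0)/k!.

f: a_k = -1, 0, 1/2, 0, -1/24, 0, 1/720, 0, -1/40320, …
Substitute x→r, Dx→(1/r')Dx; clear ⇒ L₀.
L = (1 + 6·x + 12·x^2 + 8·x^3) - 2·Dx + (1 + 2·x)·Dx^2  (order 2).
h: a_k = -1, 0, 1/2, 1, 11/24, -1/6, -179/720, -19/120, -841/40320, …
ICs: h(0) = -1, h′(0) = 0.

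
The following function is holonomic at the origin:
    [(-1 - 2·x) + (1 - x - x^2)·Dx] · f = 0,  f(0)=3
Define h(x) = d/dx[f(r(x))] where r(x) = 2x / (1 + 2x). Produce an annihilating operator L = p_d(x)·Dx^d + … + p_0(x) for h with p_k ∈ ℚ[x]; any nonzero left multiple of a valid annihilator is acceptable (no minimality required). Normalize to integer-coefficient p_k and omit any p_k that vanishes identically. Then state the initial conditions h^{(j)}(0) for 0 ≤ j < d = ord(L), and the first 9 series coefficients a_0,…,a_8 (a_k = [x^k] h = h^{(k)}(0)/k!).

L = (4 + 24·x + 96·x^2 + 96·x^3) + (-1 - 10·x - 24·x^2 + 8·x^3 + 48·x^4)·Dx  (order 1).
h: a_k = 6, 24, 0, 192, -480, 2304, -8064, 30720, -110592, …
ICs: h(0) = 6.

f: a_k = 3, 3, 6, 9, 15, 24, 39, 63, 102, …
h₀=f(r): pull back L_f along r ⇒ L₀.
Differentiate: ansatz ord ≤ ord L₀ ⇒ L.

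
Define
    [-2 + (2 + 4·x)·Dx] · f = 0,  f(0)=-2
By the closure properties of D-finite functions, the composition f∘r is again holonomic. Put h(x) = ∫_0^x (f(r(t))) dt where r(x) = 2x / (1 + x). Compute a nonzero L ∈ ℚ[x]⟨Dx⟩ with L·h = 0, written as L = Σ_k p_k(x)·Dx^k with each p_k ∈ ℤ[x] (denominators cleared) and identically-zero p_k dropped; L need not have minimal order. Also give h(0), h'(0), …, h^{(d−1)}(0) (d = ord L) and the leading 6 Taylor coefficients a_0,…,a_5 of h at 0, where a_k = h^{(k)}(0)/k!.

L = -2·Dx + (1 + 6·x + 5·x^2)·Dx^2  (order 2).
h: a_k = 0, -2, -2, 8/3, -5, 12, …
ICs: h(0) = 0, h′(0) = -2.

f: a_k = -2, -2, 1, -1, 5/4, -7/4, …
L₀ from L_f via x↦r, Dx↦r'^{-1}Dx.
Integrate: L := L₀·Dx.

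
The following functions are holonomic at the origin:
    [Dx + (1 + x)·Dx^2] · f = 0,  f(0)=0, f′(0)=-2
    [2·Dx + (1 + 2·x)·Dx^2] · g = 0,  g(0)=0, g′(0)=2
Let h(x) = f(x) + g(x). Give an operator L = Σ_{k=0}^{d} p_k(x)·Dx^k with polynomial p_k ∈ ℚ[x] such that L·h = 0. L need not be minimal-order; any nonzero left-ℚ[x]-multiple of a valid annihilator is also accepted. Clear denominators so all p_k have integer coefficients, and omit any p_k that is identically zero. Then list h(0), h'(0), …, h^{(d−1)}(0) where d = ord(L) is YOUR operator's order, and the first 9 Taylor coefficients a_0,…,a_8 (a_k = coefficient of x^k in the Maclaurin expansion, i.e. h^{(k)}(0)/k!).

f: a_k = 0, -2, 1, -2/3, 1/2, -2/5, 1/3, -2/7, 1/4, …
g: a_k = 0, 2, -2, 8/3, -4, 32/5, -32/3, 128/7, -32, …
h₀=f+g: left-lcm gives L₀, ord ≤ 4.
L = 4·Dx + (6 + 8·x)·Dx^2 + (1 + 3·x + 2·x^2)·Dx^3  (order 3).
h: a_k = 0, 0, -1, 2, -7/2, 6, -31/3, 18, -127/4, …
ICs: h(0) = 0, h′(0) = 0, h′′(0) = -2.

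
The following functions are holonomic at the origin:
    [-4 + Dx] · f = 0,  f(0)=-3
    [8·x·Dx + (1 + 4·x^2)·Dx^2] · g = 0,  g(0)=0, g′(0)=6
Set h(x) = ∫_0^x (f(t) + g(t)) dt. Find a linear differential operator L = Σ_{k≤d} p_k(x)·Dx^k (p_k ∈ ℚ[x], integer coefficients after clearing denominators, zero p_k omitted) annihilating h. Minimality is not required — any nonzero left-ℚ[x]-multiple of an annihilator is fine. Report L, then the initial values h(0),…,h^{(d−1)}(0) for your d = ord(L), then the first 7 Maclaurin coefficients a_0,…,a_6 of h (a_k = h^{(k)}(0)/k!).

L = (8 - 32·x - 96·x^2 - 128·x^3)·Dx^2 + (-6 - 8·x^2 - 64·x^4)·Dx^3 + (1 + 2·x + 8·x^2 + 8·x^3 + 16·x^4)·Dx^4  (order 4).
h: a_k = 0, -3, -3, -8, -10, -32/5, -16/15, …
ICs: h(0) = 0, h′(0) = -3, h′′(0) = -6, h′′′(0) = -48.

f: a_k = -3, -12, -24, -32, -32, -128/5, -256/15, …
g: a_k = 0, 6, 0, -8, 0, 96/5, 0, …
f+g: L₀ = lclm(L_f,L_g), ord ≤ 1+2.
∫: right-multiply L₀ by Dx.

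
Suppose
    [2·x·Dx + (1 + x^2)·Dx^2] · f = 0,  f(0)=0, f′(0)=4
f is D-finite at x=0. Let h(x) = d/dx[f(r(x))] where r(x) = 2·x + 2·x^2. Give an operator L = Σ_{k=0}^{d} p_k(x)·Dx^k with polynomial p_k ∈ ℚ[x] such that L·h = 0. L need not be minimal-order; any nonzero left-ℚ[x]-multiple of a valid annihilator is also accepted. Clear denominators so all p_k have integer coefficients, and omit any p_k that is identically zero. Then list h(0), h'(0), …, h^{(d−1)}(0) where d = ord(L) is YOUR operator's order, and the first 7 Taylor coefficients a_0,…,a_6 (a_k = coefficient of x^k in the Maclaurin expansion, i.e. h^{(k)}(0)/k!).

f: a_k = 0, 4, 0, -4/3, 0, 4/5, 0, …
L₀ from L_f via x↦r, Dx↦r'^{-1}Dx.
h=h₀': d/dx-closure on L₀ ⇒ L.
L = (-2 + 8·x + 32·x^2 + 48·x^3 + 24·x^4) + (1 + 2·x + 4·x^2 + 16·x^3 + 20·x^4 + 8·x^5)·Dx  (order 1).
h: a_k = 8, 16, -32, -128, -32, 704, 1280, …
ICs: h(0) = 8.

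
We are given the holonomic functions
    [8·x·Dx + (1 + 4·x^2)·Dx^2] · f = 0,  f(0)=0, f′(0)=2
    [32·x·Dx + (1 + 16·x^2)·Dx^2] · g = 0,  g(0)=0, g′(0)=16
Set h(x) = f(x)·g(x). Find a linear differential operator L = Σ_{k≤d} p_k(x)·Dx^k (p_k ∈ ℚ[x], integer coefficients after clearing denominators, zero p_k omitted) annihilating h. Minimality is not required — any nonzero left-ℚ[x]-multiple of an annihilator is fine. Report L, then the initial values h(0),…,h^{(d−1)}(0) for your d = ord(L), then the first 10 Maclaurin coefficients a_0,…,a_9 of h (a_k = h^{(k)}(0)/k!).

L = (-1536·x - 51200·x^3 - 262144·x^5 + 655360·x^7 + 6291456·x^9)·Dx + (-80 - 6592·x^2 - 92160·x^4 - 229376·x^6 + 2293760·x^8 + 9437184·x^10)·Dx^2 + (-160·x - 4480·x^3 - 30720·x^5 + 69632·x^7 + 1310720·x^9 + 3145728·x^11)·Dx^3 + (-1 - 40·x^2 - 464·x^4 + 29696·x^8 + 163840·x^10 + 262144·x^12)·Dx^4  (order 4).
h: a_k = 0, 0, 32, 0, -640/3, 0, 88576/45, 0, -456704/21, 0, …
ICs: h(0) = 0, h′(0) = 0, h′′(0) = 64, h′′′(0) = 0.

f: a_k = 0, 2, 0, -8/3, 0, 32/5, 0, -128/7, 0, 512/9, …
g: a_k = 0, 16, 0, -256/3, 0, 4096/5, 0, -65536/7, 0, 1048576/9, …
L₀ := L_f ⊗_s L_g (sym. prod.), ord ≤ 4.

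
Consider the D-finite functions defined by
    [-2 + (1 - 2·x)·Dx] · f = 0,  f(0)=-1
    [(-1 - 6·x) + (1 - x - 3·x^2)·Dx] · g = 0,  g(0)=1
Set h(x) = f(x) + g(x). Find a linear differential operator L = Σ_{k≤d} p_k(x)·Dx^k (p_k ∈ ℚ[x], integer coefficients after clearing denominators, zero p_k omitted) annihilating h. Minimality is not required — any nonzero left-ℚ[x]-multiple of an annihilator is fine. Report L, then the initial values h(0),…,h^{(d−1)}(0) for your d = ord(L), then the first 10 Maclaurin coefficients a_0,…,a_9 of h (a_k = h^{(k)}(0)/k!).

f: a_k = -1, -2, -4, -8, -16, -32, -64, -128, -256, -512, …
g: a_k = 1, 1, 4, 7, 19, 40, 97, 217, 508, 1159, …
Weyl lclm of L_f,L_g ⇒ L₀ (ord ≤ 2).
L = (8 - 36·x + 108·x^2 - 72·x^3) + (-2·x - 54·x^2 + 192·x^3 - 144·x^4)·Dx + (-1 + 9·x - 23·x^2 + 6·x^3 + 42·x^4 - 36·x^5)·Dx^2  (order 2).
h: a_k = 0, -1, 0, -1, 3, 8, 33, 89, 252, 647, …
ICs: h(0) = 0, h′(0) = -1.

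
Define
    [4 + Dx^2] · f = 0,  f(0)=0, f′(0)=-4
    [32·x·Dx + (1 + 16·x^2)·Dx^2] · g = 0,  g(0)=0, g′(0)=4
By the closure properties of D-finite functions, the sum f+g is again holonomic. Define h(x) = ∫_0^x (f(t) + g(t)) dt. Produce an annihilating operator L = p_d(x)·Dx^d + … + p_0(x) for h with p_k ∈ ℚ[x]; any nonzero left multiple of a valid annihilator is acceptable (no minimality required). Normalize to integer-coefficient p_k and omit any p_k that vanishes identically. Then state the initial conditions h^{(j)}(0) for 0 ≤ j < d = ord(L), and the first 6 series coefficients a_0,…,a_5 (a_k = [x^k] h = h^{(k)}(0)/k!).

f: a_k = 0, -4, 0, 8/3, 0, -8/15, …
g: a_k = 0, 4, 0, -64/3, 0, 1024/5, …
Weyl lclm of L_f,L_g ⇒ L₀ (ord ≤ 4).
h=∫h₀ ⇒ L = L₀·Dx.
L = (-6016·x + 102400·x^3 + 32768·x^5)·Dx^2 + (-28 + 1216·x^2 + 27648·x^4 + 16384·x^6)·Dx^3 + (-1504·x + 25600·x^3 + 8192·x^5)·Dx^4 + (-7 + 304·x^2 + 6912·x^4 + 4096·x^6)·Dx^5  (order 5).
h: a_k = 0, 0, 0, 0, -14/3, 0, …
ICs: h(0) = 0, h′(0) = 0, h′′(0) = 0, h′′′(0) = 0, h′′′′(0) = -112.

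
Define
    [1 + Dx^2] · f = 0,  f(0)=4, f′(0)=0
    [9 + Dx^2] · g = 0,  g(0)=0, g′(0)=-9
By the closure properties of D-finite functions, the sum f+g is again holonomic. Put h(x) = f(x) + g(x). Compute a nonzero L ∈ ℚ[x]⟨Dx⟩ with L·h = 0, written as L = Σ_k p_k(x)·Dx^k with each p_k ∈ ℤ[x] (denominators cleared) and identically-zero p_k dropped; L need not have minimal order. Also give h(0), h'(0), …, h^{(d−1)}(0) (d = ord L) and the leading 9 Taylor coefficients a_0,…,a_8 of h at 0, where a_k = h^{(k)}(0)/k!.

L = 9 + 10·Dx^2 + Dx^4  (order 4).
h: a_k = 4, -9, -2, 27/2, 1/6, -243/40, -1/180, 729/560, 1/10080, …
ICs: h(0) = 4, h′(0) = -9, h′′(0) = -4, h′′′(0) = 81.

f: a_k = 4, 0, -2, 0, 1/6, 0, -1/180, 0, 1/10080, …
g: a_k = 0, -9, 0, 27/2, 0, -243/40, 0, 729/560, 0, …
L₀ := lclm(L_f,L_g); ord L₀ ≤ 2+2.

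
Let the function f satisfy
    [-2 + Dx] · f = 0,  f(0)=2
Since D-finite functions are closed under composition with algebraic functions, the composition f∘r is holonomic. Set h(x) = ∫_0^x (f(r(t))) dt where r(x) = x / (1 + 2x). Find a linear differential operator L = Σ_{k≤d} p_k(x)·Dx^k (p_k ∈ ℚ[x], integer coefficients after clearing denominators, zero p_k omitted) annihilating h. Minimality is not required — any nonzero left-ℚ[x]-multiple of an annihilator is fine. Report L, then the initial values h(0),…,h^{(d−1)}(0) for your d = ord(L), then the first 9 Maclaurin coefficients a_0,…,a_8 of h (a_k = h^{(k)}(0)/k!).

f: a_k = 2, 4, 4, 8/3, 4/3, 8/15, 8/45, 16/315, 4/315, …
Change of var in L_f (x↦r) gives L₀.
∫: right-multiply L₀ by Dx.
L = -2·Dx + (1 + 4·x + 4·x^2)·Dx^2  (order 2).
h: a_k = 0, 2, 2, -4/3, 2/3, 4/15, -76/45, 1208/315, -2182/315, …
ICs: h(0) = 0, h′(0) = 2.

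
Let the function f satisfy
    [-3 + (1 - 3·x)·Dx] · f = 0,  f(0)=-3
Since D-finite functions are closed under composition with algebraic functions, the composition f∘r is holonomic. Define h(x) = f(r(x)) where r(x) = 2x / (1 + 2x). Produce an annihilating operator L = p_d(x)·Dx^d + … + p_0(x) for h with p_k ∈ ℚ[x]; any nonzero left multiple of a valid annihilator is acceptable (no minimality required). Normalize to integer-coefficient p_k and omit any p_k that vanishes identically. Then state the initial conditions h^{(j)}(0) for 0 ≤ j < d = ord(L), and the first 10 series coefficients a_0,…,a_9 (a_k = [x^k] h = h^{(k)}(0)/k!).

L = 6 + (-1 + 2·x + 8·x^2)·Dx  (order 1).
h: a_k = -3, -18, -72, -288, -1152, -4608, -18432, -73728, -294912, -1179648, …
ICs: h(0) = -3.

f: a_k = -3, -9, -27, -81, -243, -729, -2187, -6561, -19683, -59049, …
Change of var in L_f (x↦r) gives L₀.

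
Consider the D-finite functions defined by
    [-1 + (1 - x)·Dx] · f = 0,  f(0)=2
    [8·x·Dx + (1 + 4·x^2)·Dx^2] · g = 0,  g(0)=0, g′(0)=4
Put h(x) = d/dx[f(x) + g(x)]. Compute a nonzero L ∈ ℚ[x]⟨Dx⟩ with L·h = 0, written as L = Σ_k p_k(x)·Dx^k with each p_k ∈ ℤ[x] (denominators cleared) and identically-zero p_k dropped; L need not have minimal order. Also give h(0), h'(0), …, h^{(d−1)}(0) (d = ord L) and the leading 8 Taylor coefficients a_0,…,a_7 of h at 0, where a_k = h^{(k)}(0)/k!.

L = (-8 + 32·x + 96·x^2) + (7 - 8·x - 20·x^2 + 96·x^3)·Dx + (-1 - 3·x - 12·x^3 + 16·x^4)·Dx^2  (order 2).
h: a_k = 6, 4, -10, 8, 74, 12, -242, 16, …
ICs: h(0) = 6, h′(0) = 4.

f: a_k = 2, 2, 2, 2, 2, 2, 2, 2, …
g: a_k = 0, 4, 0, -16/3, 0, 64/5, 0, -256/7, …
L₀ := lclm(L_f,L_g); ord L₀ ≤ 1+2.
h₀' ⇒ L via d/dx closure of L₀.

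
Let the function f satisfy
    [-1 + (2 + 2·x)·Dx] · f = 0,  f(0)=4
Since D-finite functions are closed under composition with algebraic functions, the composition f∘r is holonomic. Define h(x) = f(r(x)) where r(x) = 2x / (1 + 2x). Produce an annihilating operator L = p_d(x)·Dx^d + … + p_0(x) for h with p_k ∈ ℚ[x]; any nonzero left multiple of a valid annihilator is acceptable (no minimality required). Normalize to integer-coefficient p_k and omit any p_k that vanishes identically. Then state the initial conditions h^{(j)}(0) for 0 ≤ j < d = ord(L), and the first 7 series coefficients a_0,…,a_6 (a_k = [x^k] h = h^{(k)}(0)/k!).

f: a_k = 4, 2, -1/2, 1/4, -5/32, 7/64, -21/256, …
f∘r: x↦r, Dx↦Dx/r' in L_f ⇒ L₀.
L = -1 + (1 + 6·x + 8·x^2)·Dx  (order 1).
h: a_k = 4, 4, -10, 26, -141/2, 399/2, -2353/4, …
ICs: h(0) = 4.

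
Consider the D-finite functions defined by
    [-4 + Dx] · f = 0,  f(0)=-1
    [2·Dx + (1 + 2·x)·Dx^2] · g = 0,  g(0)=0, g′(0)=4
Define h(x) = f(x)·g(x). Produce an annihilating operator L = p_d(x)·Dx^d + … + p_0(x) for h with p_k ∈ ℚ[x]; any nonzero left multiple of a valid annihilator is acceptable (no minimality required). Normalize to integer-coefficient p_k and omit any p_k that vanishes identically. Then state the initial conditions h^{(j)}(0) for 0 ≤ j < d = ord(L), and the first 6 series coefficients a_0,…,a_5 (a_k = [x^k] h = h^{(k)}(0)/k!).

L = (8 + 32·x) + (-6 - 16·x)·Dx + (1 + 2·x)·Dx^2  (order 2).
h: a_k = 0, -4, -12, -64/3, -24, -352/15, …
ICs: h(0) = 0, h′(0) = -4.

f: a_k = -1, -4, -8, -32/3, -32/3, -128/15, …
g: a_k = 0, 4, -4, 16/3, -8, 64/5, …
h₀=f·g: eliminate ⇒ L₀, order ≤ 1·2.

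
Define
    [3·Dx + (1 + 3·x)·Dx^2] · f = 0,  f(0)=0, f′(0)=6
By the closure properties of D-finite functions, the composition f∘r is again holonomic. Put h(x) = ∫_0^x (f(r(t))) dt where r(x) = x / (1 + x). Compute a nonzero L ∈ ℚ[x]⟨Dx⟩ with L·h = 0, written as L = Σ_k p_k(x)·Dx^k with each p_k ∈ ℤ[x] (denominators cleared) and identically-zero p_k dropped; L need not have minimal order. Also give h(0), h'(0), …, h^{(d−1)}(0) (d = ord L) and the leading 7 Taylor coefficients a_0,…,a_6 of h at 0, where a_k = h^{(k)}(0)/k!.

L = (5 + 8·x)·Dx^2 + (1 + 5·x + 4·x^2)·Dx^3  (order 3).
h: a_k = 0, 0, 3, -5, 21/2, -51/2, 341/5, …
ICs: h(0) = 0, h′(0) = 0, h′′(0) = 6.

f: a_k = 0, 6, -9, 18, -81/2, 486/5, -243, …
Change of var in L_f (x↦r) gives L₀.
h=∫h₀ ⇒ L = L₀·Dx.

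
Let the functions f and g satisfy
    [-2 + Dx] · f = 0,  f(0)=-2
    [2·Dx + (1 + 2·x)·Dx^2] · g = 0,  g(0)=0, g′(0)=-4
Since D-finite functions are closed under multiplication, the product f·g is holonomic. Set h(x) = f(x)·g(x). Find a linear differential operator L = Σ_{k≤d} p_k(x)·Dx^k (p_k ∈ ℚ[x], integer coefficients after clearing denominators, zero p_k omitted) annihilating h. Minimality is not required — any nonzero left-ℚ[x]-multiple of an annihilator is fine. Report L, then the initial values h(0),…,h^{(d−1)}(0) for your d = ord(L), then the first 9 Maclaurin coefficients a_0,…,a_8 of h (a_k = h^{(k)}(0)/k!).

f: a_k = -2, -4, -4, -8/3, -4/3, -8/15, -8/45, -16/315, -4/315, …
g: a_k = 0, -4, 4, -16/3, 8, -64/5, 64/3, -256/7, 64, …
f·g: L₀ = L_f ⊗_s L_g, ord ≤ 1·2.
L = 8·x + (-2 - 8·x)·Dx + (1 + 2·x)·Dx^2  (order 2).
h: a_k = 0, 8, 8, 32/3, 0, 48/5, -112/9, 1472/63, -1856/45, …
ICs: h(0) = 0, h′(0) = 8.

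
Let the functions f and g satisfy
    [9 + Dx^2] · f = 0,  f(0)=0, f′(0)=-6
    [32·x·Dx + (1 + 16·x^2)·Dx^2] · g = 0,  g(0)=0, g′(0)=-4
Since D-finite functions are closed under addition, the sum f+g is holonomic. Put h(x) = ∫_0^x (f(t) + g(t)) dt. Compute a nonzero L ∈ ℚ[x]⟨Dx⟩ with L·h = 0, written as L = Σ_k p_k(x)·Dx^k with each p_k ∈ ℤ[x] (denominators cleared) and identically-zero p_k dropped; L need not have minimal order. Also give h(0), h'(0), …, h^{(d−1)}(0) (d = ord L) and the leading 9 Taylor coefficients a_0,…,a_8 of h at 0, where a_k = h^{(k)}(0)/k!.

L = (-52704·x + 967680·x^3 + 663552·x^5)·Dx^2 + (-207 + 13104·x^2 + 283392·x^4 + 331776·x^6)·Dx^3 + (-5856·x + 107520·x^3 + 73728·x^5)·Dx^4 + (-23 + 1456·x^2 + 31488·x^4 + 36864·x^6)·Dx^5  (order 5).
h: a_k = 0, 0, -5, 0, 91/12, 0, -4177/120, 0, 655603/2240, …
ICs: h(0) = 0, h′(0) = 0, h′′(0) = -10, h′′′(0) = 0, h′′′′(0) = 182.

f: a_k = 0, -6, 0, 9, 0, -81/20, 0, 243/280, 0, …
g: a_k = 0, -4, 0, 64/3, 0, -1024/5, 0, 16384/7, 0, …
h₀=f+g: left-lcm gives L₀, ord ≤ 4.
Integrate: L := L₀·Dx.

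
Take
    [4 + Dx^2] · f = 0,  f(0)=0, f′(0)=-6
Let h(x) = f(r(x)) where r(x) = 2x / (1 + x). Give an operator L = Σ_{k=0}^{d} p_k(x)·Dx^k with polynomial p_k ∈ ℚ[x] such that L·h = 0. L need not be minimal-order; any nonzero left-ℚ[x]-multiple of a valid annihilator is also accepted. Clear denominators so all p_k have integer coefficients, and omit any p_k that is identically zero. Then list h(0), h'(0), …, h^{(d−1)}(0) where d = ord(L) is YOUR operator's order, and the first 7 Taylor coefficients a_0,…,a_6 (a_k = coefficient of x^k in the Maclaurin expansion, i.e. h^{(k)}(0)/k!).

L = 16 + (2 + 6·x + 6·x^2 + 2·x^3)·Dx + (1 + 4·x + 6·x^2 + 4·x^3 + x^4)·Dx^2  (order 2).
h: a_k = 0, -12, 12, 20, -84, 772/5, -180, …
ICs: h(0) = 0, h′(0) = -12.

f: a_k = 0, -6, 0, 4, 0, -4/5, 0, …
Substitute x→r, Dx→(1/r')Dx; clear ⇒ L₀.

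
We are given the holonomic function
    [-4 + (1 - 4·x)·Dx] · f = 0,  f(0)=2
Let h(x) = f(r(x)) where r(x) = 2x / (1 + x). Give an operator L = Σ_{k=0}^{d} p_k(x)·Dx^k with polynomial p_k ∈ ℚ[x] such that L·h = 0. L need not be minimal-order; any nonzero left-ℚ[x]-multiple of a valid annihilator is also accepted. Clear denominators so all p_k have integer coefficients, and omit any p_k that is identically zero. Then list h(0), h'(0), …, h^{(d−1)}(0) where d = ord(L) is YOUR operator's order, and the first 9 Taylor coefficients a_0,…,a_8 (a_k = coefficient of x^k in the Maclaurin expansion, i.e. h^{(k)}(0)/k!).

f: a_k = 2, 8, 32, 128, 512, 2048, 8192, 32768, 131072, …
L₀ from L_f via x↦r, Dx↦r'^{-1}Dx.
L = 8 + (-1 + 6·x + 7·x^2)·Dx  (order 1).
h: a_k = 2, 16, 112, 784, 5488, 38416, 268912, 1882384, 13176688, …
ICs: h(0) = 2.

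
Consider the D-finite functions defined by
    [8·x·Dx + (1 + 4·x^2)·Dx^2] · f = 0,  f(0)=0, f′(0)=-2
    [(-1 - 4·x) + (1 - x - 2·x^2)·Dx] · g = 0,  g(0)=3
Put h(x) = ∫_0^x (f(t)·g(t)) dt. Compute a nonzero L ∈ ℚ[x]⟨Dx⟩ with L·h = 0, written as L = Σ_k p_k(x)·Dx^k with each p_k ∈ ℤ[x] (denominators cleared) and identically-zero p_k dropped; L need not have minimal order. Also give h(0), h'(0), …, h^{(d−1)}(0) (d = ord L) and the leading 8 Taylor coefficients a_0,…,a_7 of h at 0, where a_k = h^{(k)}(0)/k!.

L = (4 + 8·x + 48·x^2)·Dx + (2 + 16·x^2 + 48·x^3)·Dx^2 + (-1 + x - 2·x^2 + 4·x^3 + 8·x^4)·Dx^3  (order 3).
h: a_k = 0, 0, -3, -2, -5/2, -22/5, -51/5, -526/35, …
ICs: h(0) = 0, h′(0) = 0, h′′(0) = -6.

f: a_k = 0, -2, 0, 8/3, 0, -32/5, 0, 128/7, …
g: a_k = 3, 3, 9, 15, 33, 63, 129, 255, …
f·g: L₀ = L_f ⊗_s L_g, ord ≤ 2·1.
h=∫₀ˣh₀: take L = L₀·Dx.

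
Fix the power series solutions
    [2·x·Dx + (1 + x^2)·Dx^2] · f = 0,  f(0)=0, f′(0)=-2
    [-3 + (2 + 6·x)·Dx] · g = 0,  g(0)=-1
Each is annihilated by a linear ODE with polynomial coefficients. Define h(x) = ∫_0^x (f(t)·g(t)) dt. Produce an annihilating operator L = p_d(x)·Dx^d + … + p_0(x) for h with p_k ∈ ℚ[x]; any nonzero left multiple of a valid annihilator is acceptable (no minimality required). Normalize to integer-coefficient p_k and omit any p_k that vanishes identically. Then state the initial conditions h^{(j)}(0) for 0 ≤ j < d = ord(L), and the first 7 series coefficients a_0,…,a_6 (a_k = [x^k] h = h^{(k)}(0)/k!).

L = (27 - 12·x - 9·x^2)·Dx + (-12 - 28·x + 36·x^2 + 36·x^3)·Dx^2 + (4 + 24·x + 40·x^2 + 24·x^3 + 36·x^4)·Dx^3  (order 3).
h: a_k = 0, 0, 1, 1, -35/48, 19/40, -1657/1920, …
ICs: h(0) = 0, h′(0) = 0, h′′(0) = 2.

f: a_k = 0, -2, 0, 2/3, 0, -2/5, 0, …
g: a_k = -1, -3/2, 9/8, -27/16, 405/128, -1701/256, 15309/1024, …
Sym-product of L_f,L_g gives L₀ (≤ ord 2).
h=∫h₀ ⇒ L = L₀·Dx.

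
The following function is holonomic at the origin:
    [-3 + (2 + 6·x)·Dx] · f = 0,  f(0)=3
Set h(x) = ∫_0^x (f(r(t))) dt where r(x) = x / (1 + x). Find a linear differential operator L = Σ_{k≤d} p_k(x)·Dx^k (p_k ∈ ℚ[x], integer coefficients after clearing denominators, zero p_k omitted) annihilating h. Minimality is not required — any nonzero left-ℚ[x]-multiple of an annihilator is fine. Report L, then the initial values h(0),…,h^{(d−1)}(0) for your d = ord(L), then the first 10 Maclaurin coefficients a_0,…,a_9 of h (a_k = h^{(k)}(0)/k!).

L = -3·Dx + (2 + 10·x + 8·x^2)·Dx^2  (order 2).
h: a_k = 0, 3, 9/4, -21/8, 261/64, -5031/640, 9069/512, -318915/7168, 1975005/16384, -11301055/32768, …
ICs: h(0) = 0, h′(0) = 3.

f: a_k = 3, 9/2, -27/8, 81/16, -1215/128, 5103/256, -45927/1024, 216513/2048, -8444007/32768, 42220035/65536, …
f∘r: x↦r, Dx↦Dx/r' in L_f ⇒ L₀.
h=∫₀ˣh₀: take L = L₀·Dx.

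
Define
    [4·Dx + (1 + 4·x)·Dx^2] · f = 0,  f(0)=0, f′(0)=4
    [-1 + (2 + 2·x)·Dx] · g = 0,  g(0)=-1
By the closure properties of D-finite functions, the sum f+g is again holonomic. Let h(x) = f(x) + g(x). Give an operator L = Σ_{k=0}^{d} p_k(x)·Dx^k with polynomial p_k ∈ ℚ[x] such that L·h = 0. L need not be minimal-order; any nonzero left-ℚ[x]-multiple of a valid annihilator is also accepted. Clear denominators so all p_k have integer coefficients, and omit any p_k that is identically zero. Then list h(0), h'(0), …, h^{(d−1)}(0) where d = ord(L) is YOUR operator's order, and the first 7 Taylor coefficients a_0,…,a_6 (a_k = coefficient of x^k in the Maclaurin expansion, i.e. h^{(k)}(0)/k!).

L = (52 + 16·x)·Dx + (125 + 232·x + 80·x^2)·Dx^2 + (14 + 78·x + 96·x^2 + 32·x^3)·Dx^3  (order 3).
h: a_k = -1, 7/2, -63/8, 1021/48, -8187/128, 262109/1280, -2097089/3072, …
ICs: h(0) = -1, h′(0) = 7/2, h′′(0) = -63/4.

f: a_k = 0, 4, -8, 64/3, -64, 1024/5, -2048/3, …
g: a_k = -1, -1/2, 1/8, -1/16, 5/128, -7/256, 21/1024, …
Weyl lclm of L_f,L_g ⇒ L₀ (ord ≤ 3).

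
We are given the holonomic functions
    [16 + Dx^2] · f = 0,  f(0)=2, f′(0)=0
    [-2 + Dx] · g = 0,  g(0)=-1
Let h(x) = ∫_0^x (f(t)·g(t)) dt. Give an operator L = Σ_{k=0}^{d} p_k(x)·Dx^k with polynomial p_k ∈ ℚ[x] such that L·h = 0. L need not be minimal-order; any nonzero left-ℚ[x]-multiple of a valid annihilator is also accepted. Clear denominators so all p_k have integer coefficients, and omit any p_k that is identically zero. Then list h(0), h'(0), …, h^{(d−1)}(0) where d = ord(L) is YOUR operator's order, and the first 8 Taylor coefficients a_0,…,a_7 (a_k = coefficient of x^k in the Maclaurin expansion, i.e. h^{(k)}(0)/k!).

L = 20·Dx - 4·Dx^2 + Dx^3  (order 3).
h: a_k = 0, -2, -2, 4, 22/3, 28/15, -164/45, -104/35, …
ICs: h(0) = 0, h′(0) = -2, h′′(0) = -4.

f: a_k = 2, 0, -16, 0, 64/3, 0, -512/45, 0, …
g: a_k = -1, -2, -2, -4/3, -2/3, -4/15, -4/45, -8/315, …
L₀ := L_f ⊗_s L_g (sym. prod.), ord ≤ 2.
Integrate: L := L₀·Dx.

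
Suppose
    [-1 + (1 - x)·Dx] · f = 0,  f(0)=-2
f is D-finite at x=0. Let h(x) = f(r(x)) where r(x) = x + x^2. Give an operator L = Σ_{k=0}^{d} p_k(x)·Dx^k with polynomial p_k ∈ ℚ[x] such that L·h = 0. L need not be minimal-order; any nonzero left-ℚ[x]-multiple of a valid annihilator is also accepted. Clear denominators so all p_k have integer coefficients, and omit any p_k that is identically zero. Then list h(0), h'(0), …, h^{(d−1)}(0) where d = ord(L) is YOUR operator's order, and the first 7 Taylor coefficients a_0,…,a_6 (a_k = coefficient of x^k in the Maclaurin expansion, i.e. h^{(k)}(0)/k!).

f: a_k = -2, -2, -2, -2, -2, -2, -2, …
Change of var in L_f (x↦r) gives L₀.
L = (1 + 2·x) + (-1 + x + x^2)·Dx  (order 1).
h: a_k = -2, -2, -4, -6, -10, -16, -26, …
ICs: h(0) = -2.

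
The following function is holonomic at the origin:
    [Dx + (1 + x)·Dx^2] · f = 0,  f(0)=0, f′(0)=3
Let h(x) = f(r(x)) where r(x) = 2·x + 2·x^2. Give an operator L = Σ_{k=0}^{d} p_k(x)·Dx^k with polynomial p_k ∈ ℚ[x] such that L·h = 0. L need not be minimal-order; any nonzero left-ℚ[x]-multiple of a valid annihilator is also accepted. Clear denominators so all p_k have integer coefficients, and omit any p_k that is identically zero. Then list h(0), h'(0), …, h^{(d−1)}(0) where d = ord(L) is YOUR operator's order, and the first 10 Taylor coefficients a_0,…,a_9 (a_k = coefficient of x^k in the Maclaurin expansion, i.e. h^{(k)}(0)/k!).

L = (4·x + 4·x^2)·Dx + (1 + 4·x + 6·x^2 + 4·x^3)·Dx^2  (order 2).
h: a_k = 0, 6, 0, -4, 6, -24/5, 0, 48/7, -12, 32/3, …
ICs: h(0) = 0, h′(0) = 6.

f: a_k = 0, 3, -3/2, 1, -3/4, 3/5, -1/2, 3/7, -3/8, 1/3, …
h₀=f(r): pull back L_f along r ⇒ L₀.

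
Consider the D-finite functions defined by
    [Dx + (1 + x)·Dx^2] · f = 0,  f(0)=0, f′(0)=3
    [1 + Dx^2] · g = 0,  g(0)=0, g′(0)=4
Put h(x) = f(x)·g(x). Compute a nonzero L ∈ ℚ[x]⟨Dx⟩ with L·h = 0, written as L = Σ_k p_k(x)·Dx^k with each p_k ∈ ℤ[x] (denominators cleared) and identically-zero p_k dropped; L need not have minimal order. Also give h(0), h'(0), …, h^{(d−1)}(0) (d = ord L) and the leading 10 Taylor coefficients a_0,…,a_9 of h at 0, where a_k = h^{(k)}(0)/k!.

f: a_k = 0, 3, -3/2, 1, -3/4, 3/5, -1/2, 3/7, -3/8, 1/3, …
g: a_k = 0, 4, 0, -2/3, 0, 1/30, 0, -1/1260, 0, 1/90720, …
Product ⇒ symmetric product L₀, ord ≤ 4.
L = (-3 + 6·x + 19·x^2 + 16·x^3 + 4·x^4) + (4 + 20·x + 24·x^2 + 8·x^3)·Dx + (20·x + 42·x^2 + 32·x^3 + 8·x^4)·Dx^2 + (4 + 20·x + 24·x^2 + 8·x^3)·Dx^3 + (3 + 14·x + 23·x^2 + 16·x^3 + 4·x^4)·Dx^4  (order 4).
h: a_k = 0, 0, 12, -6, 2, -2, 11/6, -31/20, 113/84, -25/21, …
ICs: h(0) = 0, h′(0) = 0, h′′(0) = 24, h′′′(0) = -36.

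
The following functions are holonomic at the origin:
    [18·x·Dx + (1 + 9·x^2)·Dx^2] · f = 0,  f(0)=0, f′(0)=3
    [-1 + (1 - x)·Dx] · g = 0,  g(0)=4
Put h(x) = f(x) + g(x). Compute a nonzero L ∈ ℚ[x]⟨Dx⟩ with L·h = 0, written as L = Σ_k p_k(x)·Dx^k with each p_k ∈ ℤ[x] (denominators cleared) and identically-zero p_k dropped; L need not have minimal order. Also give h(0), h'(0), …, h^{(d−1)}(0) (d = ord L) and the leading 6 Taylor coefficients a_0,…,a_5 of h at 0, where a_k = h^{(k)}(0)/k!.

L = (18 - 72·x - 486·x^2)·Dx + (-12 + 18·x + 180·x^2 - 486·x^3)·Dx^2 + (1 + 8·x + 72·x^3 - 81·x^4)·Dx^3  (order 3).
h: a_k = 4, 7, 4, -5, 4, 263/5, …
ICs: h(0) = 4, h′(0) = 7, h′′(0) = 8.

f: a_k = 0, 3, 0, -9, 0, 243/5, …
g: a_k = 4, 4, 4, 4, 4, 4, …
L₀ := lclm(L_f,L_g); ord L₀ ≤ 2+1.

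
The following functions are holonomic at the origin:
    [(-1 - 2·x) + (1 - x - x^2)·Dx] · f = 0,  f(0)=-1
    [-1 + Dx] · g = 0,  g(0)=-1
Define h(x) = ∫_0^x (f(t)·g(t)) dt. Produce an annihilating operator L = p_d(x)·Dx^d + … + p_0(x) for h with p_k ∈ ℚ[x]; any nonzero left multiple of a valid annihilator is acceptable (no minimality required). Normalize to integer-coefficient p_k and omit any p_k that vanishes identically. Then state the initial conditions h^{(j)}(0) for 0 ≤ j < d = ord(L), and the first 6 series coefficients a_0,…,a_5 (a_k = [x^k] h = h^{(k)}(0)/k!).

f: a_k = -1, -1, -2, -3, -5, -8, …
g: a_k = -1, -1, -1/2, -1/6, -1/24, -1/120, …
L₀ := L_f ⊗_s L_g (sym. prod.), ord ≤ 1.
Integrate: L := L₀·Dx.
L = (2 + x - x^2)·Dx + (-1 + x + x^2)·Dx^2  (order 2).
h: a_k = 0, 1, 1, 7/6, 17/12, 221/120, …
ICs: h(0) = 0, h′(0) = 1.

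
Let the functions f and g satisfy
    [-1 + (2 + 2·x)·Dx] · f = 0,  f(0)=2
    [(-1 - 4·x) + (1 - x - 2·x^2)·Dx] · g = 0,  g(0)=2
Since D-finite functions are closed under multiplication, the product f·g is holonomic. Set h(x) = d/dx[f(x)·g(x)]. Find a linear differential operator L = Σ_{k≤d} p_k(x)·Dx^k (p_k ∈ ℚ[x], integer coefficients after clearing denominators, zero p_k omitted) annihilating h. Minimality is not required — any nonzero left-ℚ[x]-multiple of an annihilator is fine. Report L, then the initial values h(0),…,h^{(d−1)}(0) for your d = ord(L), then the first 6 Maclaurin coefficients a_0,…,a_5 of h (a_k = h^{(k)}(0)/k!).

f: a_k = 2, 1, -1/4, 1/8, -5/64, 7/128, …
g: a_k = 2, 2, 6, 10, 22, 42, …
L₀ := L_f ⊗_s L_g (sym. prod.), ord ≤ 1.
Derive L from L₀ (diff closure).
L = (9 + 20·x + 20·x^2) + (-2 - 2·x + 8·x^2 + 8·x^3)·Dx  (order 1).
h: a_k = 6, 27, 309/4, 1683/8, 33345/64, 160749/128, …
ICs: h(0) = 6.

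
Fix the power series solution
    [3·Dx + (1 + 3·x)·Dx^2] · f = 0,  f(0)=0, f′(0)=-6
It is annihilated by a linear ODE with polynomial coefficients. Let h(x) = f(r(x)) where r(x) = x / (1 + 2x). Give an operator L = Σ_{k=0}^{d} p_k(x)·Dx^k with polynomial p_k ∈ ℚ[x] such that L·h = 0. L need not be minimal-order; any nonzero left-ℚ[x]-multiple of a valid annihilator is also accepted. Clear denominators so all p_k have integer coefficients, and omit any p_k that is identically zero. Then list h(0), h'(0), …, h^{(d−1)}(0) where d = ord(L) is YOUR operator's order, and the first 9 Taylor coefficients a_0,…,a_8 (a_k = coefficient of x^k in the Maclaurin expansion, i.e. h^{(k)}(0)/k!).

L = (7 + 20·x)·Dx + (1 + 7·x + 10·x^2)·Dx^2  (order 2).
h: a_k = 0, -6, 21, -78, 609/2, -6186/5, 5187, -155994/7, 390369/4, …
ICs: h(0) = 0, h′(0) = -6.

f: a_k = 0, -6, 9, -18, 81/2, -486/5, 243, -4374/7, 6561/4, …
Change of var in L_f (x↦r) gives L₀.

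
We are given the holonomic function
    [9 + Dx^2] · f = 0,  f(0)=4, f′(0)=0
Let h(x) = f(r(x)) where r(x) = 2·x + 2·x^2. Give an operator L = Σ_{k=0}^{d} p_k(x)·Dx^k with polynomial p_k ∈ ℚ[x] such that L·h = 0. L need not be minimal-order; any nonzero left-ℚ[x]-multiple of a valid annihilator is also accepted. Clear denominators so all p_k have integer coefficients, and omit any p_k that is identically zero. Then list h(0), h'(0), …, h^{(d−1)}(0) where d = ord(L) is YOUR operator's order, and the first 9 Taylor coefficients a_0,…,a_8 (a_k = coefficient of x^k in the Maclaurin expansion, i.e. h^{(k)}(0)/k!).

L = (36 + 216·x + 432·x^2 + 288·x^3) - 2·Dx + (1 + 2·x)·Dx^2  (order 2).
h: a_k = 4, 0, -72, -144, 144, 864, 5184/5, -3456/5, -122688/35, …
ICs: h(0) = 4, h′(0) = 0.

f: a_k = 4, 0, -18, 0, 27/2, 0, -81/20, 0, 729/1120, …
h₀=f(r): pull back L_f along r ⇒ L₀.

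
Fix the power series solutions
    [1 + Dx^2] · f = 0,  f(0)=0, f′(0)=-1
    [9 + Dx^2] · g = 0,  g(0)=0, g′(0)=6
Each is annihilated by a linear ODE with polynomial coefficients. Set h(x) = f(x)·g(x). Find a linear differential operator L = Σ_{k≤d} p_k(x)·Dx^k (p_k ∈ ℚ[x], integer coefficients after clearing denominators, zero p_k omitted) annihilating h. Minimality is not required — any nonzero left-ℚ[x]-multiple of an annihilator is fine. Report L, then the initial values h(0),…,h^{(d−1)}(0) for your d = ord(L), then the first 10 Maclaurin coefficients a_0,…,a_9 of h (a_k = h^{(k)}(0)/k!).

f: a_k = 0, -1, 0, 1/6, 0, -1/120, 0, 1/5040, 0, -1/362880, …
g: a_k = 0, 6, 0, -9, 0, 81/20, 0, -243/280, 0, 243/2240, …
h₀=f·g: eliminate ⇒ L₀, order ≤ 2·2.
L = 64 + 20·Dx^2 + Dx^4  (order 4).
h: a_k = 0, 0, -6, 0, 10, 0, -28/5, 0, 34/21, 0, …
ICs: h(0) = 0, h′(0) = 0, h′′(0) = -12, h′′′(0) = 0.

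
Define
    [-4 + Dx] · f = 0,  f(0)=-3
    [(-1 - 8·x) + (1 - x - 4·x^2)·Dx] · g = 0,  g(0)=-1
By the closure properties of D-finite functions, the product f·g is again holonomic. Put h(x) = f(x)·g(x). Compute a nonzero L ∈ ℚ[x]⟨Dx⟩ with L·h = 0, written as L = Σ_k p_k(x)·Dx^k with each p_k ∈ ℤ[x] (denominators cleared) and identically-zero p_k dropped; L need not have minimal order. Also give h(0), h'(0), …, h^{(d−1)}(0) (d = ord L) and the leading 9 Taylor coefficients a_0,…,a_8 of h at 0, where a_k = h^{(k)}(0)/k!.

f: a_k = -3, -12, -24, -32, -32, -128/5, -256/15, -1024/105, -512/105, …
g: a_k = -1, -1, -5, -9, -29, -65, -181, -441, -1165, …
Sym-product of L_f,L_g gives L₀ (≤ ord 1).
L = (5 + 4·x - 16·x^2) + (-1 + x + 4·x^2)·Dx  (order 1).
h: a_k = 3, 15, 51, 143, 379, 4883/5, 7529/3, 674711/105, 1729283/105, …
ICs: h(0) = 3.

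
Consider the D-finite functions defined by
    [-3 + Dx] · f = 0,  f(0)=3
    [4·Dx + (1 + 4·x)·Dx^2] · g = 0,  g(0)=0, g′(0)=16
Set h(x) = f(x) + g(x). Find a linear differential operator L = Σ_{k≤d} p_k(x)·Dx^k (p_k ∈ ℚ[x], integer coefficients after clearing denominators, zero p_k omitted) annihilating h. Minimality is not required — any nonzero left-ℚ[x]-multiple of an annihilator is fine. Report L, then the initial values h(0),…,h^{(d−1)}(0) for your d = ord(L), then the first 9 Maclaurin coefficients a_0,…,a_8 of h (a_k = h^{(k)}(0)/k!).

f: a_k = 3, 9, 27/2, 27/2, 81/8, 243/40, 243/80, 729/560, 2187/4480, …
g: a_k = 0, 16, -32, 256/3, -256, 4096/5, -8192/3, 65536/7, -32768, …
h₀=f+g: left-lcm gives L₀, ord ≤ 3.
L = (-132 - 144·x)·Dx + (23 - 72·x - 144·x^2)·Dx^2 + (7 + 40·x + 48·x^2)·Dx^3  (order 3).
h: a_k = 3, 25, -37/2, 593/6, -1967/8, 33011/40, -654631/240, 749087/80, -146798453/4480, …
ICs: h(0) = 3, h′(0) = 25, h′′(0) = -37.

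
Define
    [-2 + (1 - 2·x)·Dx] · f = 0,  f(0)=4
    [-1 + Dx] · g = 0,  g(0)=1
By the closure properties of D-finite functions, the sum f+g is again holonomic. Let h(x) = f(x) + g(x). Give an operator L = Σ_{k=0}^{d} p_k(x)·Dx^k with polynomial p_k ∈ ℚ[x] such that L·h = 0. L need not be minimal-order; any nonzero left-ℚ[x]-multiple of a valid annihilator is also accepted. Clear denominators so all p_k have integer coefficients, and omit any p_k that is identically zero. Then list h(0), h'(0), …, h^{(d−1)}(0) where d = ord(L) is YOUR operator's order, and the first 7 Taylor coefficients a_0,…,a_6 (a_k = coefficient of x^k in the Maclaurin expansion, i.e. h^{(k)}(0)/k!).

f: a_k = 4, 8, 16, 32, 64, 128, 256, …
g: a_k = 1, 1, 1/2, 1/6, 1/24, 1/120, 1/720, …
h₀=f+g: left-lcm gives L₀, ord ≤ 2.
L = (-6 - 4·x) + (7 + 4·x - 4·x^2)·Dx + (-1 + 4·x^2)·Dx^2  (order 2).
h: a_k = 5, 9, 33/2, 193/6, 1537/24, 15361/120, 184321/720, …
ICs: h(0) = 5, h′(0) = 9.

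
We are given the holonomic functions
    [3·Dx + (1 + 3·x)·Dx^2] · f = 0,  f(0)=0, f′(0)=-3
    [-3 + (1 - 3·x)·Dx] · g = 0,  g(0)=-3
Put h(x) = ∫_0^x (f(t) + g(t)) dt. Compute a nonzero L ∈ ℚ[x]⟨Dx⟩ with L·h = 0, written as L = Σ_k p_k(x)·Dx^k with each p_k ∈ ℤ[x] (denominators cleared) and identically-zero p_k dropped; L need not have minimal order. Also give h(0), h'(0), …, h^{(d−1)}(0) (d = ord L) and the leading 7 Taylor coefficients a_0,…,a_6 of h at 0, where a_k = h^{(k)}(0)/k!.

L = (-30 - 18·x)·Dx^2 + (-4 - 48·x - 36·x^2)·Dx^3 + (1 + x - 9·x^2 - 9·x^3)·Dx^4  (order 4).
h: a_k = 0, -3, -6, -15/2, -45/2, -891/20, -648/5, …
ICs: h(0) = 0, h′(0) = -3, h′′(0) = -12, h′′′(0) = -45.

f: a_k = 0, -3, 9/2, -9, 81/4, -243/5, 243/2, …
g: a_k = -3, -9, -27, -81, -243, -729, -2187, …
Weyl lclm of L_f,L_g ⇒ L₀ (ord ≤ 3).
h=∫₀ˣh₀: take L = L₀·Dx.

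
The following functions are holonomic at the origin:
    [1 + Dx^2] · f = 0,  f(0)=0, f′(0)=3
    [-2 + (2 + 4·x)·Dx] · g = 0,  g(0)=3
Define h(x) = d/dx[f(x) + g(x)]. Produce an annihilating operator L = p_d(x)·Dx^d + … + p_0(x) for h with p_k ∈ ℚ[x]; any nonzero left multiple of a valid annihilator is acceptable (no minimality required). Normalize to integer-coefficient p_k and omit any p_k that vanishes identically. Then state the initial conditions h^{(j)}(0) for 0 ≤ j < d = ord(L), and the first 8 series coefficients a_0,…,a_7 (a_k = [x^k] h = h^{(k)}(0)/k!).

L = (-4 - x - x^2) + (-1 - 3·x - 3·x^2 - 2·x^3)·Dx + (-4 - x - x^2)·Dx^2 + (-1 - 3·x - 3·x^2 - 2·x^3)·Dx^3  (order 3).
h: a_k = 6, -3, 3, -15/2, 53/4, -189/8, 5197/120, -1287/16, …
ICs: h(0) = 6, h′(0) = -3, h′′(0) = 6.

f: a_k = 0, 3, 0, -1/2, 0, 1/40, 0, -1/1680, …
g: a_k = 3, 3, -3/2, 3/2, -15/8, 21/8, -63/16, 99/16, …
Weyl lclm of L_f,L_g ⇒ L₀ (ord ≤ 3).
Derive L from L₀ (diff closure).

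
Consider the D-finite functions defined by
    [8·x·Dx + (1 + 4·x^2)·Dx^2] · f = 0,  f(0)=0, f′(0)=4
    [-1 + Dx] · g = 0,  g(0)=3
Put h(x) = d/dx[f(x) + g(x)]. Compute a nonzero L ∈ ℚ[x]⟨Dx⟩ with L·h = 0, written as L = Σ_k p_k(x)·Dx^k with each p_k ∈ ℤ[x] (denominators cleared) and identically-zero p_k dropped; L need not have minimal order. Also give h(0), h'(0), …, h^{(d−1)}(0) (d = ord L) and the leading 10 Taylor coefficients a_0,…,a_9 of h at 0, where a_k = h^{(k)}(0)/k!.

L = (8 - 8·x - 96·x^2 - 32·x^3) + (-9 + 88·x^2 - 16·x^4)·Dx + (1 + 8·x + 8·x^2 + 32·x^3 + 16·x^4)·Dx^2  (order 2).
h: a_k = 7, 3, -29/2, 1/2, 513/8, 1/40, -61439/240, 1/1680, 13762561/13440, 1/120960, …
ICs: h(0) = 7, h′(0) = 3.

f: a_k = 0, 4, 0, -16/3, 0, 64/5, 0, -256/7, 0, 1024/9, …
g: a_k = 3, 3, 3/2, 1/2, 1/8, 1/40, 1/240, 1/1680, 1/13440, 1/120960, …
L₀ := lclm(L_f,L_g); ord L₀ ≤ 2+1.
Differentiate: ansatz ord ≤ ord L₀ ⇒ L.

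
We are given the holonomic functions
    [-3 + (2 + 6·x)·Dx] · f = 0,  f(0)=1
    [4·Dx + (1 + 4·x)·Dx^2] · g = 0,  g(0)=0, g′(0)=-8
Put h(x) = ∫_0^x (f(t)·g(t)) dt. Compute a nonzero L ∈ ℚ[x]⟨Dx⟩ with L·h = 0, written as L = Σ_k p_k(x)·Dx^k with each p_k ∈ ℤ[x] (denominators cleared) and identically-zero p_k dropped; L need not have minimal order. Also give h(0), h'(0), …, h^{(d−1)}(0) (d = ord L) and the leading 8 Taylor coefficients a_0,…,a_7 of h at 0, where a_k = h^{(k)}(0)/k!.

f: a_k = 1, 3/2, -9/8, 27/16, -405/128, 1701/256, -15309/1024, 72171/2048, …
g: a_k = 0, -8, 16, -128/3, 128, -2048/5, 4096/3, -32768/7, …
h₀=f·g: eliminate ⇒ L₀, order ≤ 1·2.
h=∫h₀ ⇒ L = L₀·Dx.
L = (3 + 36·x)·Dx + (4 + 12·x)·Dx^2 + (4 + 40·x + 132·x^2 + 144·x^3)·Dx^3  (order 3).
h: a_k = 0, 0, -4, 4/3, -29/12, 13/2, -9383/480, 206953/3360, …
ICs: h(0) = 0, h′(0) = 0, h′′(0) = -8.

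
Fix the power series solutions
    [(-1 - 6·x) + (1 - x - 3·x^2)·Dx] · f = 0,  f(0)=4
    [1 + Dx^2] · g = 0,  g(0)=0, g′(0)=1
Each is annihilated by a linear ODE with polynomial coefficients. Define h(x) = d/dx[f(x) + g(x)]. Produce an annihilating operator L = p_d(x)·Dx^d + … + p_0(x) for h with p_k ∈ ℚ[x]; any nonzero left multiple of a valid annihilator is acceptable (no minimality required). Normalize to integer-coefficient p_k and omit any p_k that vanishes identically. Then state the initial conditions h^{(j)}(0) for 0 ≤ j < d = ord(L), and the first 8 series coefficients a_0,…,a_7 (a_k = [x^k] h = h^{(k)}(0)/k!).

f: a_k = 4, 4, 16, 28, 76, 160, 388, 868, …
g: a_k = 0, 1, 0, -1/6, 0, 1/120, 0, -1/5040, …
h₀=f+g: left-lcm gives L₀, ord ≤ 3.
h₀' ⇒ L via d/dx closure of L₀.
L = (464 + 2522·x + 8618·x^2 + 6330·x^3 + 9630·x^4 + 486·x^5 + 486·x^6) + (-43 - 249·x + 114·x^2 + 559·x^3 + 1500·x^4 + 1863·x^5 + 189·x^6 + 162·x^7)·Dx + (464 + 2522·x + 8618·x^2 + 6330·x^3 + 9630·x^4 + 486·x^5 + 486·x^6)·Dx^2 + (-43 - 249·x + 114·x^2 + 559·x^3 + 1500·x^4 + 1863·x^5 + 189·x^6 + 162·x^7)·Dx^3  (order 3).
h: a_k = 5, 32, 167/2, 304, 19201/24, 2328, 4374719/720, 16256, …
ICs: h(0) = 5, h′(0) = 32, h′′(0) = 167.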